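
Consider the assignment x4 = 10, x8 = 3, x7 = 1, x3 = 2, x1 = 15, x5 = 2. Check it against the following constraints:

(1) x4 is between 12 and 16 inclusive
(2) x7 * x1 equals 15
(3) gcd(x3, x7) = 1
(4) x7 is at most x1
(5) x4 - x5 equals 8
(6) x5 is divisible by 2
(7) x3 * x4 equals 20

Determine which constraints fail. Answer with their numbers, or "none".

Constraint 1 does not hold.

(1) x4 = 10 is outside [12, 16] — violated.
(2) x7 * x1 = 1 * 15 = 15 — OK.
(3) gcd(2, 1) = 1 — OK.
(4) x7 = 1, x1 = 15; 1 ≤ 15 — OK.
(5) x4 - x5 = 10 - 2 = 8 — OK.
(6) 2 / 2 = 1, so 2 divides 2 — OK.
(7) x3 * x4 = 2 * 10 = 20 — OK.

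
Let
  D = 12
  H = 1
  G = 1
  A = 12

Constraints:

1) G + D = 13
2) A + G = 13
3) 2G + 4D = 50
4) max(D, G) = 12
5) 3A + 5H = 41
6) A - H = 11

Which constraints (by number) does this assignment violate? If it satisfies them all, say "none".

All constraints are satisfied.

1) G + D = 1 + 12 = 13 — holds.
2) A + G = 12 + 1 = 13 — holds.
3) 2G + 4D = 2(1) + 4(12) = 50 — holds.
4) max(12, 1) = 12 — holds.
5) 3A + 5H = 3(12) + 5(1) = 41 — holds.
6) A - H = 12 - 1 = 11 — holds.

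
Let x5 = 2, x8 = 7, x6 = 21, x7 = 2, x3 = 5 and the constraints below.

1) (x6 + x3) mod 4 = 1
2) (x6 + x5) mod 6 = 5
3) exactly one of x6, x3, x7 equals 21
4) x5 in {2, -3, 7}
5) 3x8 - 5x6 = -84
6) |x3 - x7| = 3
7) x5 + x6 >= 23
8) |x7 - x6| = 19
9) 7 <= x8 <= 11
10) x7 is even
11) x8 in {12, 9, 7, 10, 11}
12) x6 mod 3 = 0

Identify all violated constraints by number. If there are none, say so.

Violated: 1.

1) x6 + x3 = 26; 26 mod 4 = 2, not 1 — fails.
2) x6 + x5 = 23; 23 mod 6 = 5 — holds.
3) x6=21, x3=5, x7=2; 1 of them equals 21 — holds.
4) x5 = 2 is in {2, -3, 7} — holds.
5) 3x8 - 5x6 = 3(7) - 5(21) = -84 — holds.
6) |5 - 2| = 3 — holds.
7) x5 + x6 = 2 + 21 = 23; 23 ≥ 23 — holds.
8) |2 - 21| = 19 — holds.
9) x8 = 7 lies in [7, 11] — holds.
10) x7 = 2 is even — holds.
11) x8 = 7 is in {12, 9, 7, 10, 11} — holds.
12) 21 mod 3 = 0 — holds.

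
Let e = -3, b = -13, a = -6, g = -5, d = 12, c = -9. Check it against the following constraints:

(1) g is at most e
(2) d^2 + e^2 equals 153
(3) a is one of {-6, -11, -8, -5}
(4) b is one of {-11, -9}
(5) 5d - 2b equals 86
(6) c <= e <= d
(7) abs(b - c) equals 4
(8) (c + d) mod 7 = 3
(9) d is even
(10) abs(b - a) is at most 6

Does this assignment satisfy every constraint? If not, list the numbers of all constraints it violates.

(1) g = -5, e = -3; -5 ≤ -3  OK
(2) d^2 + e^2 = 12^2 + (-3)^2 = 144 + 9 = 153  OK
(3) a = -6 is in {-6, -11, -8, -5}  OK
(4) b = -13 is not in {-11, -9}  FAIL
(5) 5d - 2b = 5(12) - 2(-13) = 86  OK
(6) values -9 <= -3 <= 12  OK
(7) abs(-13 - (-9)) = 4  OK
(8) c + d = 3; 3 mod 7 = 3  OK
(9) d = 12 is even  OK
(10) abs(-13 - (-6)) = 7; 7 > 6, exceeds bound 6  FAIL

Constraints 4, 10 do not hold.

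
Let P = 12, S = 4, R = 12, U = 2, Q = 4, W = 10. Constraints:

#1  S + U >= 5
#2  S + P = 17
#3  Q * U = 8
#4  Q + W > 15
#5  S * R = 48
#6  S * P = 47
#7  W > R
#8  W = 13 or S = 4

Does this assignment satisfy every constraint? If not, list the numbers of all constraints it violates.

#1 S + U = 4 + 2 = 6; 6 ≥ 5  yes
#2 S + P = 4 + 12 = 16, not 17  no
#3 Q * U = 4 * 2 = 8  yes
#4 Q + W = 4 + 10 = 14; 14 ≤ 15, bound 15 not met  no
#5 S * R = 4 * 12 = 48  yes
#6 S * P = 4 * 12 = 48, not 47  no
#7 W = 10, R = 12; 10 ≤ 12 (want >)  no
#8 W = 10 ≠ 13, but S = 4 = 4 (second disjunct)  yes

Constraints 2, 4, 6, 7 are violated.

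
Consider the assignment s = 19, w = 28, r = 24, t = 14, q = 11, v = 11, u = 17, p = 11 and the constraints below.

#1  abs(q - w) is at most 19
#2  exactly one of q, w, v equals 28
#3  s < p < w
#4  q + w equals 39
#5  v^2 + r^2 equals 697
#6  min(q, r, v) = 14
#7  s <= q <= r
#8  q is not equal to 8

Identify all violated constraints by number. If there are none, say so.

#1 abs(11 - 28) = 17; 17 ≤ 19  holds
#2 q=11, w=28, v=11; 1 of them equals 28  holds
#3 values 19, 11, 28; s = 19 is not < p = 11  fails
#4 q + w = 11 + 28 = 39  holds
#5 v^2 + r^2 = 11^2 + 24^2 = 121 + 576 = 697  holds
#6 min(11, 24, 11) = 11, not 14  fails
#7 values 19, 11, 24; s = 19 is not <= q = 11  fails
#8 q = 11, and 11 ≠ 8  holds

Violated: 3, 6, 7.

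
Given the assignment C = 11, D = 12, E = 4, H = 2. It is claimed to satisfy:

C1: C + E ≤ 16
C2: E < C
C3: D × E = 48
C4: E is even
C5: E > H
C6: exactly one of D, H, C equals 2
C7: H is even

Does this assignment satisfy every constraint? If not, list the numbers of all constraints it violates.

C1: C + E = 11 + 4 = 15; 15 ≤ 16  ✓
C2: E = 4, C = 11; 4 < 11  ✓
C3: D × E = 12 × 4 = 48  ✓
C4: E = 4 is even  ✓
C5: E = 4, H = 2; 4 > 2  ✓
C6: D=12, H=2, C=11; 1 of them equals 2  ✓
C7: H = 2 is even  ✓

The assignment satisfies every constraint.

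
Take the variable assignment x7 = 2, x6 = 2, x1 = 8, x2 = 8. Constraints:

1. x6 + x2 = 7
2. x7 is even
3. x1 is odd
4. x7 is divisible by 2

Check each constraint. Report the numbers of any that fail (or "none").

The assignment fails constraints 1 and 3.

1. x6 + x2 = 2 + 8 = 10, not 7 — fails.
2. x7 = 2 is even — holds.
3. x1 = 8 is even — fails.
4. 2 / 2 = 1, so 2 divides 2 — holds.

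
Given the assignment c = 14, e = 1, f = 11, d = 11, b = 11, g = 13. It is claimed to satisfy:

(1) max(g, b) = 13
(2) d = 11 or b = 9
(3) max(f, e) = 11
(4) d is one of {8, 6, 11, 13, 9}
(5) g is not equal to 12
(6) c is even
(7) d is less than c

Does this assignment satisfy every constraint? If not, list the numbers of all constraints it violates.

(1) max(13, 11) = 13 — holds.
(2) d = 11 = 11 (first disjunct) — holds.
(3) max(11, 1) = 11 — holds.
(4) d = 11 is in {8, 6, 11, 13, 9} — holds.
(5) g = 13, and 13 ≠ 12 — holds.
(6) c = 14 is even — holds.
(7) d = 11, c = 14; 11 < 14 — holds.

All constraints are satisfied.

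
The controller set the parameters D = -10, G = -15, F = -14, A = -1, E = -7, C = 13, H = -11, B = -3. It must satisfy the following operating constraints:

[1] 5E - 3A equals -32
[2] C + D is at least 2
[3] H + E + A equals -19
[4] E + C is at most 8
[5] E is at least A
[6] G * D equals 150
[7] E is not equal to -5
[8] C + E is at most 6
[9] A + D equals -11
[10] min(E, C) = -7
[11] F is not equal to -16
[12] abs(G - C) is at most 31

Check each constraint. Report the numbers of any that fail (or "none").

Constraint 5 does not hold.

[1] 5E - 3A = 5(-7) - 3(-1) = -32 — OK.
[2] C + D = 13 + (-10) = 3; 3 ≥ 2 — OK.
[3] H + E + A = -11 + (-7) + (-1) = -19 — OK.
[4] E + C = -7 + 13 = 6; 6 ≤ 8 — OK.
[5] E = -7, A = -1; -7 < -1 (want ≥) — violated.
[6] G * D = -15 * (-10) = 150 — OK.
[7] E = -7, and -7 ≠ -5 — OK.
[8] C + E = 13 + (-7) = 6; 6 ≤ 6 — OK.
[9] A + D = -1 + (-10) = -11 — OK.
[10] min(-7, 13) = -7 — OK.
[11] F = -14, and -14 ≠ -16 — OK.
[12] abs(-15 - 13) = 28; 28 ≤ 31 — OK.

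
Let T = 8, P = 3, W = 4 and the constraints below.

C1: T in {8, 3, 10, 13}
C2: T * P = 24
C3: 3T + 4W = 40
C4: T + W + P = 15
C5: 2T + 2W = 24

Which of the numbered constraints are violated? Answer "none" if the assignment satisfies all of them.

None — every constraint holds.

C1: T = 8 is in {8, 3, 10, 13} — holds.
C2: T * P = 8 * 3 = 24 — holds.
C3: 3T + 4W = 3(8) + 4(4) = 40 — holds.
C4: T + W + P = 8 + 4 + 3 = 15 — holds.
C5: 2T + 2W = 2(8) + 2(4) = 24 — holds.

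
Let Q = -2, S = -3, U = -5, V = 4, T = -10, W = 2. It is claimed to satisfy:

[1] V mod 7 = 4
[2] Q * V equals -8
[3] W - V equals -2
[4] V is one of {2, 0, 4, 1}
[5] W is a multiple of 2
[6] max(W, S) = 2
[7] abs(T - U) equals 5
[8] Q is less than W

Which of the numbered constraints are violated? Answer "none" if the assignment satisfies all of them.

The assignment satisfies every constraint.

[1] 4 mod 7 = 4  ✓
[2] Q * V = -2 * 4 = -8  ✓
[3] W - V = 2 - 4 = -2  ✓
[4] V = 4 is in {2, 0, 4, 1}  ✓
[5] 2 / 2 = 1, so 2 divides 2  ✓
[6] max(2, -3) = 2  ✓
[7] abs(-10 - (-5)) = 5  ✓
[8] Q = -2, W = 2; -2 < 2  ✓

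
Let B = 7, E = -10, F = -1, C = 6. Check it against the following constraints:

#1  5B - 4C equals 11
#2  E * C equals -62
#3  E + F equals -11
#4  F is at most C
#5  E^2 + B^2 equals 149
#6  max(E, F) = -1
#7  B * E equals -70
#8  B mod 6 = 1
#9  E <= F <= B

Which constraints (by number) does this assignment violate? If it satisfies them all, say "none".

#1 5B - 4C = 5(7) - 4(6) = 11 — OK.
#2 E * C = -10 * 6 = -60, not -62 — violated.
#3 E + F = -10 + (-1) = -11 — OK.
#4 F = -1, C = 6; -1 ≤ 6 — OK.
#5 E^2 + B^2 = (-10)^2 + 7^2 = 100 + 49 = 149 — OK.
#6 max(-10, -1) = -1 — OK.
#7 B * E = 7 * (-10) = -70 — OK.
#8 7 mod 6 = 1 — OK.
#9 values -10 <= -1 <= 7 — OK.

The assignment fails constraint 2.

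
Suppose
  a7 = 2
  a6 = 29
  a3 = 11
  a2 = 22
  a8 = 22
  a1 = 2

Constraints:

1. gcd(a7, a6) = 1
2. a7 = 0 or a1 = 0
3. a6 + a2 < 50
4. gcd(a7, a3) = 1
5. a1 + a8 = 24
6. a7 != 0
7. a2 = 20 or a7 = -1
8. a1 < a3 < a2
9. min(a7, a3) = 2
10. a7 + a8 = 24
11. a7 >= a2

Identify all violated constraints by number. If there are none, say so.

1. gcd(2, 29) = 1 — holds.
2. a7 = 2 ≠ 0 and a1 = 2 ≠ 0; both disjuncts false — does not hold.
3. a6 + a2 = 29 + 22 = 51; 51 ≥ 50, bound 50 not met — does not hold.
4. gcd(2, 11) = 1 — holds.
5. a1 + a8 = 2 + 22 = 24 — holds.
6. a7 = 2, and 2 ≠ 0 — holds.
7. a2 = 22 ≠ 20 and a7 = 2 ≠ -1; both disjuncts false — does not hold.
8. values 2 < 11 < 22 — holds.
9. min(2, 11) = 2 — holds.
10. a7 + a8 = 2 + 22 = 24 — holds.
11. a7 = 2, a2 = 22; 2 < 22 (want ≥) — does not hold.

Violated: 2, 3, 7, 11.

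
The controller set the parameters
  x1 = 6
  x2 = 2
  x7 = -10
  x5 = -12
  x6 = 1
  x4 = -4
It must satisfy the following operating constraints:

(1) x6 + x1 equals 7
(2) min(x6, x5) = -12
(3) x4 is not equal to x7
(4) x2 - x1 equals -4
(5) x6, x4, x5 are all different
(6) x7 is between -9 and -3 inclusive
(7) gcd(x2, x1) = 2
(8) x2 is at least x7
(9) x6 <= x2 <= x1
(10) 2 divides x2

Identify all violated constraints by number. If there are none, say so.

Constraint 6 does not hold.

(1) x6 + x1 = 1 + 6 = 7  ✔
(2) min(1, -12) = -12  ✔
(3) x4 = -4, x7 = -10; distinct  ✔
(4) x2 - x1 = 2 - 6 = -4  ✔
(5) values 1, -4, -12 are pairwise distinct  ✔
(6) x7 = -10 is outside [-9, -3]  ✘
(7) gcd(2, 6) = 2  ✔
(8) x2 = 2, x7 = -10; 2 ≥ -10  ✔
(9) values 1 <= 2 <= 6  ✔
(10) 2 / 2 = 1, so 2 divides 2  ✔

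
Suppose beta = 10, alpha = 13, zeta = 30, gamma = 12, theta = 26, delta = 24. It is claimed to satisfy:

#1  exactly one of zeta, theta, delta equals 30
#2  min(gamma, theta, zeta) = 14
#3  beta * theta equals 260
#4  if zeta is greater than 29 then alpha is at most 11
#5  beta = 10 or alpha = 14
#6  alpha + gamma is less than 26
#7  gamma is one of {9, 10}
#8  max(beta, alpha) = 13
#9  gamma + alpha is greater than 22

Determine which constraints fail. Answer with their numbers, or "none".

No — constraints 2, 4, and 7 are not satisfied.

#1 zeta=30, theta=26, delta=24; 1 of them equals 30 — holds.
#2 min(12, 26, 30) = 12, not 14 — does not hold.
#3 beta * theta = 10 * 26 = 260 — holds.
#4 zeta = 30 > 29, so we need alpha ≤ 11; but alpha = 13 > 11 — does not hold.
#5 beta = 10 = 10 (first disjunct) — holds.
#6 alpha + gamma = 13 + 12 = 25; 25 < 26 — holds.
#7 gamma = 12 is not in {9, 10} — does not hold.
#8 max(10, 13) = 13 — holds.
#9 gamma + alpha = 12 + 13 = 25; 25 > 22 — holds.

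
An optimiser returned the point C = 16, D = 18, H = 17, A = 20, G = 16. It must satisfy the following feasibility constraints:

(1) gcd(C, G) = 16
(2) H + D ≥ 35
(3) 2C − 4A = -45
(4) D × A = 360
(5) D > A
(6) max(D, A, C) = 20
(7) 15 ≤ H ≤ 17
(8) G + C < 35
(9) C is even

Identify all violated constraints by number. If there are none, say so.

The assignment fails constraints 3 and 5.

(1) gcd(16, 16) = 16 — holds.
(2) H + D = 17 + 18 = 35; 35 ≥ 35 — holds.
(3) 2C − 4A = 2(16) − 4(20) = -48, not -45 — fails.
(4) D × A = 18 × 20 = 360 — holds.
(5) D = 18, A = 20; 18 ≤ 20 (want >) — fails.
(6) max(18, 20, 16) = 20 — holds.
(7) H = 17 lies in [15, 17] — holds.
(8) G + C = 16 + 16 = 32; 32 < 35 — holds.
(9) C = 16 is even — holds.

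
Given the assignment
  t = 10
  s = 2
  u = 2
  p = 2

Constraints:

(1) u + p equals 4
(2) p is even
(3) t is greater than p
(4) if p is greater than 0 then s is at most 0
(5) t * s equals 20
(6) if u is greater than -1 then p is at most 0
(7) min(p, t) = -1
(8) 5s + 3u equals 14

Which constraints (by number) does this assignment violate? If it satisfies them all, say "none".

Constraints 4, 6, 7, and 8 do not hold.

(1) u + p = 2 + 2 = 4  holds
(2) p = 2 is even  holds
(3) t = 10, p = 2; 10 > 2  holds
(4) p = 2 > 0, so we need s ≤ 0; but s = 2 > 0  fails
(5) t * s = 10 * 2 = 20  holds
(6) u = 2 > -1, so we need p ≤ 0; but p = 2 > 0  fails
(7) min(2, 10) = 2, not -1  fails
(8) 5s + 3u = 5(2) + 3(2) = 16, not 14  fails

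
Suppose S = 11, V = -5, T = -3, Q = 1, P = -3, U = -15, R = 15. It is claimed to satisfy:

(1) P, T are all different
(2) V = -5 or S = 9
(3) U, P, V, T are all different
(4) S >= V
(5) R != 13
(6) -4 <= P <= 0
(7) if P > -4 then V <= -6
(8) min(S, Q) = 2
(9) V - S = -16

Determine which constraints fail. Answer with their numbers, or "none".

(1) P = T = -3, not all different  ✘
(2) V = -5 = -5 (first disjunct)  ✔
(3) P = T = -3, not all different  ✘
(4) S = 11, V = -5; 11 ≥ -5  ✔
(5) R = 15, and 15 ≠ 13  ✔
(6) P = -3 lies in [-4, 0]  ✔
(7) P = -3 > -4, so we need V ≤ -6; but V = -5 > -6  ✘
(8) min(11, 1) = 1, not 2  ✘
(9) V - S = -5 - 11 = -16  ✔

Constraints 1, 3, 7, and 8 are violated.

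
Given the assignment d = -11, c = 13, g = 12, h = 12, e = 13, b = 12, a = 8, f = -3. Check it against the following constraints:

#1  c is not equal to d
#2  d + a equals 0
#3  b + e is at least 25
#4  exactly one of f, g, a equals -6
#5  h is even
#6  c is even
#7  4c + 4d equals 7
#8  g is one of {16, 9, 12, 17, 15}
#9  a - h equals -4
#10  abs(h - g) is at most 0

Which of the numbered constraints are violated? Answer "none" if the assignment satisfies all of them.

Constraints 2, 4, 6, 7 do not hold.

#1 c = 13, d = -11; distinct  true
#2 d + a = -11 + 8 = -3, not 0  false
#3 b + e = 12 + 13 = 25; 25 ≥ 25  true
#4 f=-3, g=12, a=8; 0 of them equal -6, not exactly one  false
#5 h = 12 is even  true
#6 c = 13 is odd  false
#7 4c + 4d = 4(13) + 4(-11) = 8, not 7  false
#8 g = 12 is in {16, 9, 12, 17, 15}  true
#9 a - h = 8 - 12 = -4  true
#10 abs(12 - 12) = 0; 0 ≤ 0  true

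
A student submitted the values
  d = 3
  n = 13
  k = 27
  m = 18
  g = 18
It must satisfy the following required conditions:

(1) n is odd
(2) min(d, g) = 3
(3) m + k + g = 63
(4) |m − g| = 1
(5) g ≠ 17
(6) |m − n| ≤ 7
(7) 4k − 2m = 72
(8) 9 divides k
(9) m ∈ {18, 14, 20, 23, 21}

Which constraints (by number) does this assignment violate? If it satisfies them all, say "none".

The assignment fails constraint 4.

(1) n = 13 is odd — holds.
(2) min(3, 18) = 3 — holds.
(3) m + k + g = 18 + 27 + 18 = 63 — holds.
(4) |18 − 18| = 0, not 1 — fails.
(5) g = 18, and 18 ≠ 17 — holds.
(6) |18 − 13| = 5; 5 ≤ 7 — holds.
(7) 4k − 2m = 4(27) − 2(18) = 72 — holds.
(8) 27 / 9 = 3, so 9 divides 27 — holds.
(9) m = 18 is in {18, 14, 20, 23, 21} — holds.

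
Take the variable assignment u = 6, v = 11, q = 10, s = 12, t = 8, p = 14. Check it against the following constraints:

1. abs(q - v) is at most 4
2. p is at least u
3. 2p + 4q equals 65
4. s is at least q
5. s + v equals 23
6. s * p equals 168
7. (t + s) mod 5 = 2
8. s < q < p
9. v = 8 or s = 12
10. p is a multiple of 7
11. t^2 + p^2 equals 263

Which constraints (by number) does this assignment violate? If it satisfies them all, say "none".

Violated: 3, 7, 8, 11.

1. abs(10 - 11) = 1; 1 ≤ 4  ✓
2. p = 14, u = 6; 14 ≥ 6  ✓
3. 2p + 4q = 2(14) + 4(10) = 68, not 65  ✗
4. s = 12, q = 10; 12 ≥ 10  ✓
5. s + v = 12 + 11 = 23  ✓
6. s * p = 12 * 14 = 168  ✓
7. t + s = 20; 20 mod 5 = 0, not 2  ✗
8. values 12, 10, 14; s = 12 is not < q = 10  ✗
9. v = 11 ≠ 8, but s = 12 = 12 (second disjunct)  ✓
10. 14 / 7 = 2, so 7 divides 14  ✓
11. t^2 + p^2 = 8^2 + 14^2 = 64 + 196 = 260, not 263  ✗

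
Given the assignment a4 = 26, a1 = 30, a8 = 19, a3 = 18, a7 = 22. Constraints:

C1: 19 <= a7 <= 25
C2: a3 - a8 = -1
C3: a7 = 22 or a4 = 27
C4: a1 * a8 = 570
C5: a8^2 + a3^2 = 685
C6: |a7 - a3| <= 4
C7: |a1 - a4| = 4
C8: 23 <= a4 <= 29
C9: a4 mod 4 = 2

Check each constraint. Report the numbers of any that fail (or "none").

The assignment satisfies every constraint.

C1: a7 = 22 lies in [19, 25] — satisfied.
C2: a3 - a8 = 18 - 19 = -1 — satisfied.
C3: a7 = 22 = 22 (first disjunct) — satisfied.
C4: a1 * a8 = 30 * 19 = 570 — satisfied.
C5: a8^2 + a3^2 = 19^2 + 18^2 = 361 + 324 = 685 — satisfied.
C6: |22 - 18| = 4; 4 ≤ 4 — satisfied.
C7: |30 - 26| = 4 — satisfied.
C8: a4 = 26 lies in [23, 29] — satisfied.
C9: 26 mod 4 = 2 — satisfied.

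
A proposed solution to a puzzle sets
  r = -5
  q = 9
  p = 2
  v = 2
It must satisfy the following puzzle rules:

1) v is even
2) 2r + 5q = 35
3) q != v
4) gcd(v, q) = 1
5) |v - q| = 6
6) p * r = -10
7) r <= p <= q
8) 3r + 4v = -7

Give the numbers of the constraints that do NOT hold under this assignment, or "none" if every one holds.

1) v = 2 is even — holds.
2) 2r + 5q = 2(-5) + 5(9) = 35 — holds.
3) q = 9, v = 2; distinct — holds.
4) gcd(2, 9) = 1 — holds.
5) |2 - 9| = 7, not 6 — does not hold.
6) p * r = 2 * (-5) = -10 — holds.
7) values -5 <= 2 <= 9 — holds.
8) 3r + 4v = 3(-5) + 4(2) = -7 — holds.

The assignment fails constraint 5.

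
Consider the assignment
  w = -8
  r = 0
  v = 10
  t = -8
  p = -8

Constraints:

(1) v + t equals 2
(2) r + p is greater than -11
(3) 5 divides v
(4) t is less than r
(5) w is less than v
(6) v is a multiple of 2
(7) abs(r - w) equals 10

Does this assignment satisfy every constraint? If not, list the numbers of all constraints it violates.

(1) v + t = 10 + (-8) = 2 — satisfied.
(2) r + p = 0 + (-8) = -8; -8 > -11 — satisfied.
(3) 10 / 5 = 2, so 5 divides 10 — satisfied.
(4) t = -8, r = 0; -8 < 0 — satisfied.
(5) w = -8, v = 10; -8 < 10 — satisfied.
(6) 10 / 2 = 5, so 2 divides 10 — satisfied.
(7) abs(0 - (-8)) = 8, not 10 — violated.

The assignment fails constraint 7.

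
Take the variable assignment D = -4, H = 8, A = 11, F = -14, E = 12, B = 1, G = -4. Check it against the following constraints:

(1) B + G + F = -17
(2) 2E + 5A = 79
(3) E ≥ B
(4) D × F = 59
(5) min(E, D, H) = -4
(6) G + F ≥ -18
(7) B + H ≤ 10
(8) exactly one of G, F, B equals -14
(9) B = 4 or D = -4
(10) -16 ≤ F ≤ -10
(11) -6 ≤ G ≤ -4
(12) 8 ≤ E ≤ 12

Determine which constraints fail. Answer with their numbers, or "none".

(1) B + G + F = 1 + (-4) + (-14) = -17 — OK.
(2) 2E + 5A = 2(12) + 5(11) = 79 — OK.
(3) E = 12, B = 1; 12 ≥ 1 — OK.
(4) D × F = -4 × (-14) = 56, not 59 — violated.
(5) min(12, -4, 8) = -4 — OK.
(6) G + F = -4 + (-14) = -18; -18 ≥ -18 — OK.
(7) B + H = 1 + 8 = 9; 9 ≤ 10 — OK.
(8) G=-4, F=-14, B=1; 1 of them equals -14 — OK.
(9) B = 1 ≠ 4, but D = -4 = -4 (second disjunct) — OK.
(10) F = -14 lies in [-16, -10] — OK.
(11) G = -4 lies in [-6, -4] — OK.
(12) E = 12 lies in [8, 12] — OK.

The assignment fails constraint 4.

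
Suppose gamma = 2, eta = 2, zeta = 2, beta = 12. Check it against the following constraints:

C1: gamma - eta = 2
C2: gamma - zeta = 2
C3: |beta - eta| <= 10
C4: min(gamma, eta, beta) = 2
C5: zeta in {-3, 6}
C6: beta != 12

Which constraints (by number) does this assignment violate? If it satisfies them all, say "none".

C1: gamma - eta = 2 - 2 = 0, not 2 — does not hold.
C2: gamma - zeta = 2 - 2 = 0, not 2 — does not hold.
C3: |12 - 2| = 10; 10 ≤ 10 — holds.
C4: min(2, 2, 12) = 2 — holds.
C5: zeta = 2 is not in {-3, 6} — does not hold.
C6: beta = 12, but 12 is required to differ — does not hold.

Constraints 1, 2, 5, and 6 do not hold.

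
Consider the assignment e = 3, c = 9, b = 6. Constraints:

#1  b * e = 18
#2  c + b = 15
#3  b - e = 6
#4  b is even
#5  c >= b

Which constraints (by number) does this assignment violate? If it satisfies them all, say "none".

#1 b * e = 6 * 3 = 18 — OK.
#2 c + b = 9 + 6 = 15 — OK.
#3 b - e = 6 - 3 = 3, not 6 — violated.
#4 b = 6 is even — OK.
#5 c = 9, b = 6; 9 ≥ 6 — OK.

The assignment fails constraint 3.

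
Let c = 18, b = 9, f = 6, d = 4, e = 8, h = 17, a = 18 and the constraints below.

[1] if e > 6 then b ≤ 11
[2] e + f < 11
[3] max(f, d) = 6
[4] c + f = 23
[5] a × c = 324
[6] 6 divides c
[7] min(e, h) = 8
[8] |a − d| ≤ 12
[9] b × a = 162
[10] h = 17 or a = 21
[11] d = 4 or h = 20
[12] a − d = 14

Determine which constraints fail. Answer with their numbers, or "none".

Constraints 2, 4, and 8 do not hold.

[1] e = 8 > 6, so we need b ≤ 11; b = 9 ≤ 11  true
[2] e + f = 8 + 6 = 14; 14 ≥ 11, bound 11 not met  false
[3] max(6, 4) = 6  true
[4] c + f = 18 + 6 = 24, not 23  false
[5] a × c = 18 × 18 = 324  true
[6] 18 / 6 = 3, so 6 divides 18  true
[7] min(8, 17) = 8  true
[8] |18 − 4| = 14; 14 > 12, exceeds bound 12  false
[9] b × a = 9 × 18 = 162  true
[10] h = 17 = 17 (first disjunct)  true
[11] d = 4 = 4 (first disjunct)  true
[12] a − d = 18 − 4 = 14  true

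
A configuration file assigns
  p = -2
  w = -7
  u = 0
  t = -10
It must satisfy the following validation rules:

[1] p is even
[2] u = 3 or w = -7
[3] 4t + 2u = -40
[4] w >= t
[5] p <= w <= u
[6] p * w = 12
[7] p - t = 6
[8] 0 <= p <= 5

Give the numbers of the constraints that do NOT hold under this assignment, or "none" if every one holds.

The assignment fails constraints 5, 6, 7, 8.

[1] p = -2 is even  ✔
[2] u = 0 ≠ 3, but w = -7 = -7 (second disjunct)  ✔
[3] 4t + 2u = 4(-10) + 2(0) = -40  ✔
[4] w = -7, t = -10; -7 ≥ -10  ✔
[5] values -2, -7, 0; p = -2 is not <= w = -7  ✘
[6] p * w = -2 * (-7) = 14, not 12  ✘
[7] p - t = -2 - (-10) = 8, not 6  ✘
[8] p = -2 is outside [0, 5]  ✘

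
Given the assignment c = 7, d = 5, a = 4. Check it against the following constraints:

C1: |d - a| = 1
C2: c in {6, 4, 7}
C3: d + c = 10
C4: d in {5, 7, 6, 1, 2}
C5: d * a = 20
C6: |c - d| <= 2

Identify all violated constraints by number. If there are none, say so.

C1: |5 - 4| = 1 — satisfied.
C2: c = 7 is in {6, 4, 7} — satisfied.
C3: d + c = 5 + 7 = 12, not 10 — violated.
C4: d = 5 is in {5, 7, 6, 1, 2} — satisfied.
C5: d * a = 5 * 4 = 20 — satisfied.
C6: |7 - 5| = 2; 2 ≤ 2 — satisfied.

The assignment fails constraint 3.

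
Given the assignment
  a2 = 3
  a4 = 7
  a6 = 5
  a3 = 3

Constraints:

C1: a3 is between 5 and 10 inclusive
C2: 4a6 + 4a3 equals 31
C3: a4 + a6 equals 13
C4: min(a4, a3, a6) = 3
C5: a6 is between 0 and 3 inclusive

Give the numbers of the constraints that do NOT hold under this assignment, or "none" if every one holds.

Constraints 1, 2, 3, and 5 do not hold.

C1: a3 = 3 is outside [5, 10]  no
C2: 4a6 + 4a3 = 4(5) + 4(3) = 32, not 31  no
C3: a4 + a6 = 7 + 5 = 12, not 13  no
C4: min(7, 3, 5) = 3  yes
C5: a6 = 5 is outside [0, 3]  no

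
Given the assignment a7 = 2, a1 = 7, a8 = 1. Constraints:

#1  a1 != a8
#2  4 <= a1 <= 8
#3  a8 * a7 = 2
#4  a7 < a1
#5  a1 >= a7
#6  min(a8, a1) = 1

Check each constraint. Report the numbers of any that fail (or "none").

None — every constraint holds.

#1 a1 = 7, a8 = 1; distinct  holds
#2 a1 = 7 lies in [4, 8]  holds
#3 a8 * a7 = 1 * 2 = 2  holds
#4 a7 = 2, a1 = 7; 2 < 7  holds
#5 a1 = 7, a7 = 2; 7 ≥ 2  holds
#6 min(1, 7) = 1  holds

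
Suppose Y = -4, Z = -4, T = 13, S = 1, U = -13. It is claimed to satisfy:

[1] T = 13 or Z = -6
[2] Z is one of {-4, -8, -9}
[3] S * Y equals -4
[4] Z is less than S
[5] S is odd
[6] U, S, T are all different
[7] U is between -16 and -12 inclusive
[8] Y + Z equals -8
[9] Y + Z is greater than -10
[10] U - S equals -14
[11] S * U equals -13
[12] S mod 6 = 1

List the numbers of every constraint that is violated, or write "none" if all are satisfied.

No violations.

[1] T = 13 = 13 (first disjunct) — holds.
[2] Z = -4 is in {-4, -8, -9} — holds.
[3] S * Y = 1 * (-4) = -4 — holds.
[4] Z = -4, S = 1; -4 < 1 — holds.
[5] S = 1 is odd — holds.
[6] values -13, 1, 13 are pairwise distinct — holds.
[7] U = -13 lies in [-16, -12] — holds.
[8] Y + Z = -4 + (-4) = -8 — holds.
[9] Y + Z = -4 + (-4) = -8; -8 > -10 — holds.
[10] U - S = -13 - 1 = -14 — holds.
[11] S * U = 1 * (-13) = -13 — holds.
[12] 1 mod 6 = 1 — holds.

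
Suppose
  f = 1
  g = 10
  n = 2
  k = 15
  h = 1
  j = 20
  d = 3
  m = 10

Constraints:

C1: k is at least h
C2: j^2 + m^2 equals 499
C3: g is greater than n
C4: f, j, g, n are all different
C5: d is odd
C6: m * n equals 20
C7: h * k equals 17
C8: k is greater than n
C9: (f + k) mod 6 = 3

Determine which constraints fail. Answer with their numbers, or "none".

The assignment fails constraints 2, 7, and 9.

C1: k = 15, h = 1; 15 ≥ 1 — satisfied.
C2: j^2 + m^2 = 20^2 + 10^2 = 400 + 100 = 500, not 499 — violated.
C3: g = 10, n = 2; 10 > 2 — satisfied.
C4: values 1, 20, 10, 2 are pairwise distinct — satisfied.
C5: d = 3 is odd — satisfied.
C6: m * n = 10 * 2 = 20 — satisfied.
C7: h * k = 1 * 15 = 15, not 17 — violated.
C8: k = 15, n = 2; 15 > 2 — satisfied.
C9: f + k = 16; 16 mod 6 = 4, not 3 — violated.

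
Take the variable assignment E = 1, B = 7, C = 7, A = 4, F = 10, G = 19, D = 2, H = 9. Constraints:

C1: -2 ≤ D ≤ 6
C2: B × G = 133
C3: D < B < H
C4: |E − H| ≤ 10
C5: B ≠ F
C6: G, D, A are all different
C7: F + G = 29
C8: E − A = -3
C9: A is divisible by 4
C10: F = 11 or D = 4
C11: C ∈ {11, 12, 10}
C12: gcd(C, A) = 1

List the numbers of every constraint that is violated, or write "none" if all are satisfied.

C1: D = 2 lies in [-2, 6] — satisfied.
C2: B × G = 7 × 19 = 133 — satisfied.
C3: values 2 < 7 < 9 — satisfied.
C4: |1 − 9| = 8; 8 ≤ 10 — satisfied.
C5: B = 7, F = 10; distinct — satisfied.
C6: values 19, 2, 4 are pairwise distinct — satisfied.
C7: F + G = 10 + 19 = 29 — satisfied.
C8: E − A = 1 − 4 = -3 — satisfied.
C9: 4 / 4 = 1, so 4 divides 4 — satisfied.
C10: F = 10 ≠ 11 and D = 2 ≠ 4; both disjuncts false — violated.
C11: C = 7 is not in {11, 12, 10} — violated.
C12: gcd(7, 4) = 1 — satisfied.

The assignment fails constraints 10 and 11.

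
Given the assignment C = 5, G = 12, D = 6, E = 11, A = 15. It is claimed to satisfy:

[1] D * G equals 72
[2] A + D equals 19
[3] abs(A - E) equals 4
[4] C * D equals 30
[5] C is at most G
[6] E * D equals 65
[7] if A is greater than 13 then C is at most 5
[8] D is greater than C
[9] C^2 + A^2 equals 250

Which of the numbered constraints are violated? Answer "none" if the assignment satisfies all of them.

Violated: 2 and 6.

[1] D * G = 6 * 12 = 72  OK
[2] A + D = 15 + 6 = 21, not 19  FAIL
[3] abs(15 - 11) = 4  OK
[4] C * D = 5 * 6 = 30  OK
[5] C = 5, G = 12; 5 ≤ 12  OK
[6] E * D = 11 * 6 = 66, not 65  FAIL
[7] A = 15 > 13, so we need C ≤ 5; C = 5 ≤ 5  OK
[8] D = 6, C = 5; 6 > 5  OK
[9] C^2 + A^2 = 5^2 + 15^2 = 25 + 225 = 250  OK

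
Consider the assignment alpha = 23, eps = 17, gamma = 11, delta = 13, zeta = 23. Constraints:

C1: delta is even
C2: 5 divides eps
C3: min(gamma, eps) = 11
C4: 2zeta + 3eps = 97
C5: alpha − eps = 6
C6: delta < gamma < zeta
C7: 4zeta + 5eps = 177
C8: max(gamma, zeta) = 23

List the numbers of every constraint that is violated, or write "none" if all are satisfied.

C1: delta = 13 is odd — does not hold.
C2: 17 = 5×3 + 2, so 5 does not divide 17 — does not hold.
C3: min(11, 17) = 11 — holds.
C4: 2zeta + 3eps = 2(23) + 3(17) = 97 — holds.
C5: alpha − eps = 23 − 17 = 6 — holds.
C6: values 13, 11, 23; delta = 13 is not < gamma = 11 — does not hold.
C7: 4zeta + 5eps = 4(23) + 5(17) = 177 — holds.
C8: max(11, 23) = 23 — holds.

The assignment fails constraints 1, 2, and 6.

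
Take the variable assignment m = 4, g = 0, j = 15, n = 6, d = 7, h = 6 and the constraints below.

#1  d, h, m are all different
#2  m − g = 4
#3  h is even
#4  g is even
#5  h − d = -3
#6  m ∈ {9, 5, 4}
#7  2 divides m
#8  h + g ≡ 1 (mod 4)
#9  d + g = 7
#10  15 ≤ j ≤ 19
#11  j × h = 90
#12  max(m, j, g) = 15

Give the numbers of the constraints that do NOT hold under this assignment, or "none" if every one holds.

#1 values 7, 6, 4 are pairwise distinct — holds.
#2 m − g = 4 − 0 = 4 — holds.
#3 h = 6 is even — holds.
#4 g = 0 is even — holds.
#5 h − d = 6 − 7 = -1, not -3 — fails.
#6 m = 4 is in {9, 5, 4} — holds.
#7 4 / 2 = 2, so 2 divides 4 — holds.
#8 h + g = 6; 6 mod 4 = 2, not 1 — fails.
#9 d + g = 7 + 0 = 7 — holds.
#10 j = 15 lies in [15, 19] — holds.
#11 j × h = 15 × 6 = 90 — holds.
#12 max(4, 15, 0) = 15 — holds.

Constraints 5, 8 are violated.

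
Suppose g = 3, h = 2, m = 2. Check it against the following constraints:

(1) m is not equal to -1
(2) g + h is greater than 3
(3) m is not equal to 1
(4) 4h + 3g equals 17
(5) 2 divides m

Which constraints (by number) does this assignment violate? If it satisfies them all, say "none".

The assignment satisfies every constraint.

(1) m = 2, and 2 ≠ -1  true
(2) g + h = 3 + 2 = 5; 5 > 3  true
(3) m = 2, and 2 ≠ 1  true
(4) 4h + 3g = 4(2) + 3(3) = 17  true
(5) 2 / 2 = 1, so 2 divides 2  true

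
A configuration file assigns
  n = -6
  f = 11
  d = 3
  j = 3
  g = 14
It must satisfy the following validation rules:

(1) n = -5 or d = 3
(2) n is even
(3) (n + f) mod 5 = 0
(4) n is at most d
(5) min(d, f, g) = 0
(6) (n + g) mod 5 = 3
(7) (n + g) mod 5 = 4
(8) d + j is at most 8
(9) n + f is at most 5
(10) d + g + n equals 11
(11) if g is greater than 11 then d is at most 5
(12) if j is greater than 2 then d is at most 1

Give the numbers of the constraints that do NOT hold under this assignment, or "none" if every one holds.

(1) n = -6 ≠ -5, but d = 3 = 3 (second disjunct) — satisfied.
(2) n = -6 is even — satisfied.
(3) n + f = 5; 5 mod 5 = 0 — satisfied.
(4) n = -6, d = 3; -6 ≤ 3 — satisfied.
(5) min(3, 11, 14) = 3, not 0 — violated.
(6) n + g = 8; 8 mod 5 = 3 — satisfied.
(7) n + g = 8; 8 mod 5 = 3, not 4 — violated.
(8) d + j = 3 + 3 = 6; 6 ≤ 8 — satisfied.
(9) n + f = -6 + 11 = 5; 5 ≤ 5 — satisfied.
(10) d + g + n = 3 + 14 + (-6) = 11 — satisfied.
(11) g = 14 > 11, so we need d ≤ 5; d = 3 ≤ 5 — satisfied.
(12) j = 3 > 2, so we need d ≤ 1; but d = 3 > 1 — violated.

Violated: 5, 7, 12.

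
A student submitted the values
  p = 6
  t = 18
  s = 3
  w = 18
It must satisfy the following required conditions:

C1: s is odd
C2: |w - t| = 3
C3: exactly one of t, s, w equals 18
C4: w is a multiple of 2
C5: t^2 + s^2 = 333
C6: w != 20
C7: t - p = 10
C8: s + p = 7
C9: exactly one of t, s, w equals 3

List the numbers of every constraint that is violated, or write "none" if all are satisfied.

C1: s = 3 is odd  yes
C2: |18 - 18| = 0, not 3  no
C3: t=18, s=3, w=18; 2 of them equal 18, not exactly one  no
C4: 18 / 2 = 9, so 2 divides 18  yes
C5: t^2 + s^2 = 18^2 + 3^2 = 324 + 9 = 333  yes
C6: w = 18, and 18 ≠ 20  yes
C7: t - p = 18 - 6 = 12, not 10  no
C8: s + p = 3 + 6 = 9, not 7  no
C9: t=18, s=3, w=18; 1 of them equals 3  yes

Constraints 2, 3, 7, and 8 do not hold.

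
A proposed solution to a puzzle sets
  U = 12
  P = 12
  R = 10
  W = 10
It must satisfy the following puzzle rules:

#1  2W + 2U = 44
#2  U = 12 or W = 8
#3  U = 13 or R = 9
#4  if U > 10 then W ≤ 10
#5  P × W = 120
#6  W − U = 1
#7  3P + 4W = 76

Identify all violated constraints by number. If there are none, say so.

Violated: 3 and 6.

#1 2W + 2U = 2(10) + 2(12) = 44  ✔
#2 U = 12 = 12 (first disjunct)  ✔
#3 U = 12 ≠ 13 and R = 10 ≠ 9; both disjuncts false  ✘
#4 U = 12 > 10, so we need W ≤ 10; W = 10 ≤ 10  ✔
#5 P × W = 12 × 10 = 120  ✔
#6 W − U = 10 − 12 = -2, not 1  ✘
#7 3P + 4W = 3(12) + 4(10) = 76  ✔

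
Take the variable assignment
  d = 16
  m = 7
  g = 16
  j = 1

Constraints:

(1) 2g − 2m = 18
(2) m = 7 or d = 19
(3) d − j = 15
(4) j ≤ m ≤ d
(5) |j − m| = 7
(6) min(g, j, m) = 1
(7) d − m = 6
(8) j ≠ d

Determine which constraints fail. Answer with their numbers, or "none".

(1) 2g − 2m = 2(16) − 2(7) = 18  ✔
(2) m = 7 = 7 (first disjunct)  ✔
(3) d − j = 16 − 1 = 15  ✔
(4) values 1 ≤ 7 ≤ 16  ✔
(5) |1 − 7| = 6, not 7  ✘
(6) min(16, 1, 7) = 1  ✔
(7) d − m = 16 − 7 = 9, not 6  ✘
(8) j = 1, d = 16; distinct  ✔

Violated: 5 and 7.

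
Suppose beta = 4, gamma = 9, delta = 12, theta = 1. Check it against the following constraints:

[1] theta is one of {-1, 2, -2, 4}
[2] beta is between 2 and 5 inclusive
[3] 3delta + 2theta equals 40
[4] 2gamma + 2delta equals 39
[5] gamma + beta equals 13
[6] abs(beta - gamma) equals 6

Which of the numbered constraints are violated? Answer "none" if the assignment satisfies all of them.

The assignment fails constraints 1, 3, 4, 6.

[1] theta = 1 is not in {-1, 2, -2, 4}  false
[2] beta = 4 lies in [2, 5]  true
[3] 3delta + 2theta = 3(12) + 2(1) = 38, not 40  false
[4] 2gamma + 2delta = 2(9) + 2(12) = 42, not 39  false
[5] gamma + beta = 9 + 4 = 13  true
[6] abs(4 - 9) = 5, not 6  false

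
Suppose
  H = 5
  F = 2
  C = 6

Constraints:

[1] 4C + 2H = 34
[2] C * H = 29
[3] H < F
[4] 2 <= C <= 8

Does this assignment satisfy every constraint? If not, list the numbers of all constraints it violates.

[1] 4C + 2H = 4(6) + 2(5) = 34  ✔
[2] C * H = 6 * 5 = 30, not 29  ✘
[3] H = 5, F = 2; 5 ≥ 2 (want <)  ✘
[4] C = 6 lies in [2, 8]  ✔

Constraints 2, 3 do not hold.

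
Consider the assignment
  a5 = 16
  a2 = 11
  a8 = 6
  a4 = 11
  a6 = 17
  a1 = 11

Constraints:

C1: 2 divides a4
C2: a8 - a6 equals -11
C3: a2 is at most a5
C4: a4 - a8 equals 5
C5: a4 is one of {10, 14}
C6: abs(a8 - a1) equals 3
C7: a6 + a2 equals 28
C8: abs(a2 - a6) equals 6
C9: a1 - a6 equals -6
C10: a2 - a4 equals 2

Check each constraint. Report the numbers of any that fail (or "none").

No — constraints 1, 5, 6, and 10 are not satisfied.

C1: 11 = 2*5 + 1, so 2 does not divide 11 — fails.
C2: a8 - a6 = 6 - 17 = -11 — holds.
C3: a2 = 11, a5 = 16; 11 ≤ 16 — holds.
C4: a4 - a8 = 11 - 6 = 5 — holds.
C5: a4 = 11 is not in {10, 14} — fails.
C6: abs(6 - 11) = 5, not 3 — fails.
C7: a6 + a2 = 17 + 11 = 28 — holds.
C8: abs(11 - 17) = 6 — holds.
C9: a1 - a6 = 11 - 17 = -6 — holds.
C10: a2 - a4 = 11 - 11 = 0, not 2 — fails.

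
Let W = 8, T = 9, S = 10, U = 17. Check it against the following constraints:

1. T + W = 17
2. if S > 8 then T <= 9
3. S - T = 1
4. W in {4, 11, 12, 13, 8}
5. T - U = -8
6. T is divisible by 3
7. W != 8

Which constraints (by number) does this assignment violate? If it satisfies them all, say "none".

1. T + W = 9 + 8 = 17  ✔
2. S = 10 > 8, so we need T ≤ 9; T = 9 ≤ 9  ✔
3. S - T = 10 - 9 = 1  ✔
4. W = 8 is in {4, 11, 12, 13, 8}  ✔
5. T - U = 9 - 17 = -8  ✔
6. 9 / 3 = 3, so 3 divides 9  ✔
7. W = 8, but 8 is required to differ  ✘

Violated: 7.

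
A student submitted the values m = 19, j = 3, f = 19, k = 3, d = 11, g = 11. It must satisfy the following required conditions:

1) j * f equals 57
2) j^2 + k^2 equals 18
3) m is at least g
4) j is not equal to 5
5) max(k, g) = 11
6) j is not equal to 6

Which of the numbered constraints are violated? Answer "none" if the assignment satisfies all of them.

No violations.

1) j * f = 3 * 19 = 57  holds
2) j^2 + k^2 = 3^2 + 3^2 = 9 + 9 = 18  holds
3) m = 19, g = 11; 19 ≥ 11  holds
4) j = 3, and 3 ≠ 5  holds
5) max(3, 11) = 11  holds
6) j = 3, and 3 ≠ 6  holds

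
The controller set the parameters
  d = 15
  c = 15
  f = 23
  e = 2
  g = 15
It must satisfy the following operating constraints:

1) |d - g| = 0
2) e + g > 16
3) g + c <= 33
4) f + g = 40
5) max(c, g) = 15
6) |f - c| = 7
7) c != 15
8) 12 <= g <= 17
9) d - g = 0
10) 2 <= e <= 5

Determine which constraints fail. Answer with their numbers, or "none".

1) |15 - 15| = 0  holds
2) e + g = 2 + 15 = 17; 17 > 16  holds
3) g + c = 15 + 15 = 30; 30 ≤ 33  holds
4) f + g = 23 + 15 = 38, not 40  fails
5) max(15, 15) = 15  holds
6) |23 - 15| = 8, not 7  fails
7) c = 15, but 15 is required to differ  fails
8) g = 15 lies in [12, 17]  holds
9) d - g = 15 - 15 = 0  holds
10) e = 2 lies in [2, 5]  holds

The assignment fails constraints 4, 6, and 7.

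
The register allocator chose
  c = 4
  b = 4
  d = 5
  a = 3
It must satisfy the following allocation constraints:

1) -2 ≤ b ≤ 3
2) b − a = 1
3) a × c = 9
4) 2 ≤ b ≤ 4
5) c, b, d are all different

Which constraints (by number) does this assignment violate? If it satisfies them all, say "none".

Constraints 1, 3, 5 do not hold.

1) b = 4 is outside [-2, 3]  no
2) b − a = 4 − 3 = 1  yes
3) a × c = 3 × 4 = 12, not 9  no
4) b = 4 lies in [2, 4]  yes
5) c = b = 4, not all different  no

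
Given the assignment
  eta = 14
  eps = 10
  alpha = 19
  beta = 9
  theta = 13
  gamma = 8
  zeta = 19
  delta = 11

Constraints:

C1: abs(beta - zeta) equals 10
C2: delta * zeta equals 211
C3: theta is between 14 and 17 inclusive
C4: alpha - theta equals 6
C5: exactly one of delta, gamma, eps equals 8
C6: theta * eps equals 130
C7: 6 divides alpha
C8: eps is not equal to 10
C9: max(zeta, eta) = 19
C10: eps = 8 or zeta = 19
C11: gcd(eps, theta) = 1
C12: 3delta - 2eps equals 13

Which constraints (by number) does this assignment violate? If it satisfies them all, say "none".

Constraints 2, 3, 7, and 8 do not hold.

C1: abs(9 - 19) = 10  true
C2: delta * zeta = 11 * 19 = 209, not 211  false
C3: theta = 13 is outside [14, 17]  false
C4: alpha - theta = 19 - 13 = 6  true
C5: delta=11, gamma=8, eps=10; 1 of them equals 8  true
C6: theta * eps = 13 * 10 = 130  true
C7: 19 = 6*3 + 1, so 6 does not divide 19  false
C8: eps = 10, but 10 is required to differ  false
C9: max(19, 14) = 19  true
C10: eps = 10 ≠ 8, but zeta = 19 = 19 (second disjunct)  true
C11: gcd(10, 13) = 1  true
C12: 3delta - 2eps = 3(11) - 2(10) = 13  true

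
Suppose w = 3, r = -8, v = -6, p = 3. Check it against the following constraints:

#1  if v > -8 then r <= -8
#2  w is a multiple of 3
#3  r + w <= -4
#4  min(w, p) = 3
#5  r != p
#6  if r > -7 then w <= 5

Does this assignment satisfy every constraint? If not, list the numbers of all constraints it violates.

#1 v = -6 > -8, so we need r ≤ -8; r = -8 ≤ -8 — OK.
#2 3 / 3 = 1, so 3 divides 3 — OK.
#3 r + w = -8 + 3 = -5; -5 ≤ -4 — OK.
#4 min(3, 3) = 3 — OK.
#5 r = -8, p = 3; distinct — OK.
#6 r = -8, not > -7; antecedent false, conditional vacuously true — OK.

None — every constraint holds.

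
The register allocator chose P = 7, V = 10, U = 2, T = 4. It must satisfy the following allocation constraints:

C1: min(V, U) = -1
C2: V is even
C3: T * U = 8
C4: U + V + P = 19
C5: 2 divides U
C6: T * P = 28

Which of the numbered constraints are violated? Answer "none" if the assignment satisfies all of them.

C1: min(10, 2) = 2, not -1 — violated.
C2: V = 10 is even — OK.
C3: T * U = 4 * 2 = 8 — OK.
C4: U + V + P = 2 + 10 + 7 = 19 — OK.
C5: 2 / 2 = 1, so 2 divides 2 — OK.
C6: T * P = 4 * 7 = 28 — OK.

The assignment fails constraint 1.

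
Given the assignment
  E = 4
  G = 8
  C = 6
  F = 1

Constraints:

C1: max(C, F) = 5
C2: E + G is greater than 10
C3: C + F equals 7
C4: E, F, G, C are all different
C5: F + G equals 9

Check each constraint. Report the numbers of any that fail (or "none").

No — constraint 1 is not satisfied.

C1: max(6, 1) = 6, not 5 — fails.
C2: E + G = 4 + 8 = 12; 12 > 10 — holds.
C3: C + F = 6 + 1 = 7 — holds.
C4: values 4, 1, 8, 6 are pairwise distinct — holds.
C5: F + G = 1 + 8 = 9 — holds.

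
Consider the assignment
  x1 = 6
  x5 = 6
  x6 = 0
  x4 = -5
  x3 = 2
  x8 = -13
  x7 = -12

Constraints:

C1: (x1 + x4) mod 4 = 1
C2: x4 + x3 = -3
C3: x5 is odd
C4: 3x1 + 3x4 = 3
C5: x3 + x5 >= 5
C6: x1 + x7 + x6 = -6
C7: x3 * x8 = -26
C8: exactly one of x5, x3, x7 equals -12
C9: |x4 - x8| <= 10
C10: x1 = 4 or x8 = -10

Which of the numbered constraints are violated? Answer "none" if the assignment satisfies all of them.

C1: x1 + x4 = 1; 1 mod 4 = 1 — OK.
C2: x4 + x3 = -5 + 2 = -3 — OK.
C3: x5 = 6 is even — violated.
C4: 3x1 + 3x4 = 3(6) + 3(-5) = 3 — OK.
C5: x3 + x5 = 2 + 6 = 8; 8 ≥ 5 — OK.
C6: x1 + x7 + x6 = 6 + (-12) + 0 = -6 — OK.
C7: x3 * x8 = 2 * (-13) = -26 — OK.
C8: x5=6, x3=2, x7=-12; 1 of them equals -12 — OK.
C9: |-5 - (-13)| = 8; 8 ≤ 10 — OK.
C10: x1 = 6 ≠ 4 and x8 = -13 ≠ -10; both disjuncts false — violated.

Constraints 3 and 10 are violated.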